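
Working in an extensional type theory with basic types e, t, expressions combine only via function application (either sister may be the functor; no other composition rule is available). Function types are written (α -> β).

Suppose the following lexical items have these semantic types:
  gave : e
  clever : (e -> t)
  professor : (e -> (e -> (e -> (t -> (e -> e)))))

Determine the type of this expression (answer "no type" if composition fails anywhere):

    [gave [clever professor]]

no type

At [clever professor]: neither (e -> t) nor (e -> (e -> (e -> (t -> (e -> e))))) can take the other as argument; the node is ill-typed.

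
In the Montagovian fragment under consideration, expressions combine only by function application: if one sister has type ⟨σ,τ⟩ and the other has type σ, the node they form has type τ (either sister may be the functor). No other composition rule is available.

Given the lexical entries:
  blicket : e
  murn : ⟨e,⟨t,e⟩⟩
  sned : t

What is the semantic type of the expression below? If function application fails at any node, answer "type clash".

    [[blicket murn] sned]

e

At [blicket murn], murn : ⟨e,⟨t,e⟩⟩ takes blicket : e, giving ⟨t,e⟩.
At [[blicket murn] sned], [blicket murn] : ⟨t,e⟩ takes sned : t, giving e.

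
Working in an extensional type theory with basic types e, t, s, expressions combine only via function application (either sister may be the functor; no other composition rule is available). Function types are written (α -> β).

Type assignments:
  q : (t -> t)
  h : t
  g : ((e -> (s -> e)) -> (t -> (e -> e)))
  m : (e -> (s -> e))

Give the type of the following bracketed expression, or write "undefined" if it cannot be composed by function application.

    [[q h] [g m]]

[q h]: (t -> t) applied to t yields t.
[g m]: ((e -> (s -> e)) -> (t -> (e -> e))) applied to (e -> (s -> e)) yields (t -> (e -> e)).
[[q h] [g m]]: (t -> (e -> e)) applied to t yields (e -> e).

(e -> e)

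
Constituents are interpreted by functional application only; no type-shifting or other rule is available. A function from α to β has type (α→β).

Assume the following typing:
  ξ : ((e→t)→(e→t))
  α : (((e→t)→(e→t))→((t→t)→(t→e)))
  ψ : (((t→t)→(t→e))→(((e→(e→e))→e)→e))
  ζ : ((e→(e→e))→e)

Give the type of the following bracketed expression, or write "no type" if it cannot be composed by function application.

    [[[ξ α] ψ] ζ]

[ξ α]: functor α : (((e→t)→(e→t))→((t→t)→(t→e))), argument ξ : ((e→t)→(e→t)); result ((t→t)→(t→e)).
[[ξ α] ψ]: functor ψ : (((t→t)→(t→e))→(((e→(e→e))→e)→e)), argument [ξ α] : ((t→t)→(t→e)); result (((e→(e→e))→e)→e).
[[[ξ α] ψ] ζ]: functor [[ξ α] ψ] : (((e→(e→e))→e)→e), argument ζ : ((e→(e→e))→e); result e.

e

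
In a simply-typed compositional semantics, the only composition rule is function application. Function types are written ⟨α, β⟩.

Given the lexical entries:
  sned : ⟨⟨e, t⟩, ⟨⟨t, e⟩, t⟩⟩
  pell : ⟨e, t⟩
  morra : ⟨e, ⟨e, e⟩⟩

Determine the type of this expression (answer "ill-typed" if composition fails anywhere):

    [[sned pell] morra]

ill-typed

[sned pell] — sned of type ⟨⟨e, t⟩, ⟨⟨t, e⟩, t⟩⟩ combines with pell of type ⟨e, t⟩: type ⟨⟨t, e⟩, t⟩.
At [[sned pell] morra]: neither ⟨⟨t, e⟩, t⟩ nor ⟨e, ⟨e, e⟩⟩ can take the other as argument; the node is ill-typed.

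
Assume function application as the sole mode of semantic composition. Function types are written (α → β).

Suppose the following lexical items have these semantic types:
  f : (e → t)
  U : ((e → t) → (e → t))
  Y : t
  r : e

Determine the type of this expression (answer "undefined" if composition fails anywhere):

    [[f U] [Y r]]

undefined

[f U] — U of type ((e → t) → (e → t)) combines with f of type (e → t): type (e → t).
At [Y r]: neither t nor e can take the other as argument; the node is ill-typed.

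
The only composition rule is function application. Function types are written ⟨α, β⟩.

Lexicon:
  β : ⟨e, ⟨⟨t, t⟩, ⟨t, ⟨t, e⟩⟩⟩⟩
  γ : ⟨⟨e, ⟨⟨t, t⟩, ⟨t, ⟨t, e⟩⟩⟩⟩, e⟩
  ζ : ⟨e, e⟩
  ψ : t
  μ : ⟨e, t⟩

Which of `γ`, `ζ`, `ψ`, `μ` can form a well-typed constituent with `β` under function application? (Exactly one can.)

γ — combines: γ : ⟨⟨e, ⟨⟨t, t⟩, ⟨t, ⟨t, e⟩⟩⟩⟩, e⟩ takes β : ⟨e, ⟨⟨t, t⟩, ⟨t, ⟨t, e⟩⟩⟩⟩ as argument, giving e.
ζ : ⟨e, e⟩ — β needs e; ζ needs e; neither fits.
ψ : t — β needs e; ψ needs nothing (atomic); neither fits.
μ : ⟨e, t⟩ — β needs e; μ needs e; neither fits.

γ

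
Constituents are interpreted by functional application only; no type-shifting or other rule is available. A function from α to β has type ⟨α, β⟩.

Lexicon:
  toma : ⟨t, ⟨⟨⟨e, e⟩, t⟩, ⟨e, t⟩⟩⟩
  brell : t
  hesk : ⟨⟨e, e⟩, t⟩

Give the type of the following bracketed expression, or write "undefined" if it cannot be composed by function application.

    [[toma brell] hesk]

⟨e, t⟩

At [toma brell], toma : ⟨t, ⟨⟨⟨e, e⟩, t⟩, ⟨e, t⟩⟩⟩ takes brell : t, giving ⟨⟨⟨e, e⟩, t⟩, ⟨e, t⟩⟩.
At [[toma brell] hesk], [toma brell] : ⟨⟨⟨e, e⟩, t⟩, ⟨e, t⟩⟩ takes hesk : ⟨⟨e, e⟩, t⟩, giving ⟨e, t⟩.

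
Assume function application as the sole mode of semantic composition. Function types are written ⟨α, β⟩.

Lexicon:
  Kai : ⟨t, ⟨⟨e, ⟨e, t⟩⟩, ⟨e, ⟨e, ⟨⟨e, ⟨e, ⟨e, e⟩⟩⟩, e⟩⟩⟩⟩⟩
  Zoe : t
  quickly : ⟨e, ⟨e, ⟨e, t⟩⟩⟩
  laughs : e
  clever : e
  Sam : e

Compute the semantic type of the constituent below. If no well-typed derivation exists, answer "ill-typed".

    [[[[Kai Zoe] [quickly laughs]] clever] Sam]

[Kai Zoe]: Kai is ⟨t, ⟨⟨e, ⟨e, t⟩⟩, ⟨e, ⟨e, ⟨⟨e, ⟨e, ⟨e, e⟩⟩⟩, e⟩⟩⟩⟩⟩, Zoe is t; result ⟨⟨e, ⟨e, t⟩⟩, ⟨e, ⟨e, ⟨⟨e, ⟨e, ⟨e, e⟩⟩⟩, e⟩⟩⟩⟩.
[quickly laughs]: quickly is ⟨e, ⟨e, ⟨e, t⟩⟩⟩, laughs is e; result ⟨e, ⟨e, t⟩⟩.
[[Kai Zoe] [quickly laughs]]: [Kai Zoe] is ⟨⟨e, ⟨e, t⟩⟩, ⟨e, ⟨e, ⟨⟨e, ⟨e, ⟨e, e⟩⟩⟩, e⟩⟩⟩⟩, [quickly laughs] is ⟨e, ⟨e, t⟩⟩; result ⟨e, ⟨e, ⟨⟨e, ⟨e, ⟨e, e⟩⟩⟩, e⟩⟩⟩.
[[[Kai Zoe] [quickly laughs]] clever]: [[Kai Zoe] [quickly laughs]] is ⟨e, ⟨e, ⟨⟨e, ⟨e, ⟨e, e⟩⟩⟩, e⟩⟩⟩, clever is e; result ⟨e, ⟨⟨e, ⟨e, ⟨e, e⟩⟩⟩, e⟩⟩.
[[[[Kai Zoe] [quickly laughs]] clever] Sam]: [[[Kai Zoe] [quickly laughs]] clever] is ⟨e, ⟨⟨e, ⟨e, ⟨e, e⟩⟩⟩, e⟩⟩, Sam is e; result ⟨⟨e, ⟨e, ⟨e, e⟩⟩⟩, e⟩.

⟨⟨e, ⟨e, ⟨e, e⟩⟩⟩, e⟩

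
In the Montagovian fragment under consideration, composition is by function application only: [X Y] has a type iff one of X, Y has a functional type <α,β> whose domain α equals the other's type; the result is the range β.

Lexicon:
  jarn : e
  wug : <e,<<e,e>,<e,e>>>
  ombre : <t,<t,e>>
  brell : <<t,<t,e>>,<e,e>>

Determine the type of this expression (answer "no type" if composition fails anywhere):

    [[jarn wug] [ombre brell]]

[jarn wug]: <e,<<e,e>,<e,e>>> applied to e yields <<e,e>,<e,e>>.
[ombre brell]: <<t,<t,e>>,<e,e>> applied to <t,<t,e>> yields <e,e>.
[[jarn wug] [ombre brell]]: <<e,e>,<e,e>> applied to <e,e> yields <e,e>.

<e,e>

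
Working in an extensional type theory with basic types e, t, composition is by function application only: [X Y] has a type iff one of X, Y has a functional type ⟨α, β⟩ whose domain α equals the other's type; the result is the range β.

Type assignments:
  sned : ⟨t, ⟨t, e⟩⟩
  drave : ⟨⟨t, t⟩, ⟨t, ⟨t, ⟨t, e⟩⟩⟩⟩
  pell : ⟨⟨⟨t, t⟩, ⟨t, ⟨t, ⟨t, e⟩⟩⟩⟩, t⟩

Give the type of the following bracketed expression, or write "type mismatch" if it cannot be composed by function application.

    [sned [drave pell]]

⟨t, e⟩

[drave pell]: pell is ⟨⟨⟨t, t⟩, ⟨t, ⟨t, ⟨t, e⟩⟩⟩⟩, t⟩, drave is ⟨⟨t, t⟩, ⟨t, ⟨t, ⟨t, e⟩⟩⟩⟩; result t.
[sned [drave pell]]: sned is ⟨t, ⟨t, e⟩⟩, [drave pell] is t; result ⟨t, e⟩.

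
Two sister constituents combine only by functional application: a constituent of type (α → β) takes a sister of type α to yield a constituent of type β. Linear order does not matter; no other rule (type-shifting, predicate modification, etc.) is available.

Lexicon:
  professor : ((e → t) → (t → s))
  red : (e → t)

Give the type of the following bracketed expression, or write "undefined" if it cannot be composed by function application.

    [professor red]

(t → s)

[professor red]: ((e → t) → (t → s)) applied to (e → t) yields (t → s).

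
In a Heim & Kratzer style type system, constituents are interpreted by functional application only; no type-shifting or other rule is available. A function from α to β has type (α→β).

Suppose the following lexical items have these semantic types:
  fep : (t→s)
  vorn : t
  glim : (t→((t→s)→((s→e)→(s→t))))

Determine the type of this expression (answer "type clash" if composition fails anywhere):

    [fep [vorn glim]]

((s→e)→(s→t))

[vorn glim]: glim is (t→((t→s)→((s→e)→(s→t)))), vorn is t; result ((t→s)→((s→e)→(s→t))).
[fep [vorn glim]]: [vorn glim] is ((t→s)→((s→e)→(s→t))), fep is (t→s); result ((s→e)→(s→t)).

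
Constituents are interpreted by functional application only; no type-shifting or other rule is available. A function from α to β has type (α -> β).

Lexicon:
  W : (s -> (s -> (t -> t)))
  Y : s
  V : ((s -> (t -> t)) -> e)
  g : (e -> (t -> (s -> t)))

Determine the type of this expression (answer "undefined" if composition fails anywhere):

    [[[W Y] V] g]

[W Y]: (s -> (s -> (t -> t))) applied to s yields (s -> (t -> t)).
[[W Y] V]: ((s -> (t -> t)) -> e) applied to (s -> (t -> t)) yields e.
[[[W Y] V] g]: (e -> (t -> (s -> t))) applied to e yields (t -> (s -> t)).

(t -> (s -> t))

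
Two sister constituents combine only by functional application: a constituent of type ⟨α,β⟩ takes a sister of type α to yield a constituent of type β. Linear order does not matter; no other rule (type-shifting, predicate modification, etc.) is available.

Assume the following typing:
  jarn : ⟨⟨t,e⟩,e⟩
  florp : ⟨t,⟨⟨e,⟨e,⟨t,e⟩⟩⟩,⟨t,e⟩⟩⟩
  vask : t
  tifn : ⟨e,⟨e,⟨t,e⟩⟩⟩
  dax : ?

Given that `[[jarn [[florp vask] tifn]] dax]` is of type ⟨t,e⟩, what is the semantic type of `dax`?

⟨e,⟨t,e⟩⟩

At [[jarn [[florp vask] tifn]] dax] (required: ⟨t,e⟩): [jarn [[florp vask] tifn]] is e, which is not a function with range ⟨t,e⟩; hence dax is the functor — type ⟨e,⟨t,e⟩⟩.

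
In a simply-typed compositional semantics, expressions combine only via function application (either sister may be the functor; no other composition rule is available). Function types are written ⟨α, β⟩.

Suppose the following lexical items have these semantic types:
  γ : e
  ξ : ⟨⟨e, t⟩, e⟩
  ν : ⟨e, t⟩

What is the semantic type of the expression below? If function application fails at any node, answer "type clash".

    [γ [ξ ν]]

type clash

[ξ ν]: ξ is ⟨⟨e, t⟩, e⟩, ν is ⟨e, t⟩; result e.
[γ [ξ ν]]: e with e — neither is a function whose domain matches the other; composition fails here.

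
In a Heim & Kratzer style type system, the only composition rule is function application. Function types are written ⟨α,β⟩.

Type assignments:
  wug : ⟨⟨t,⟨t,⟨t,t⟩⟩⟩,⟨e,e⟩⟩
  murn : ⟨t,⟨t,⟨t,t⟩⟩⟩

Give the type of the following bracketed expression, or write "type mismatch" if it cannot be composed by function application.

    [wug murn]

⟨e,e⟩

[wug murn] — wug of type ⟨⟨t,⟨t,⟨t,t⟩⟩⟩,⟨e,e⟩⟩ combines with murn of type ⟨t,⟨t,⟨t,t⟩⟩⟩: type ⟨e,e⟩.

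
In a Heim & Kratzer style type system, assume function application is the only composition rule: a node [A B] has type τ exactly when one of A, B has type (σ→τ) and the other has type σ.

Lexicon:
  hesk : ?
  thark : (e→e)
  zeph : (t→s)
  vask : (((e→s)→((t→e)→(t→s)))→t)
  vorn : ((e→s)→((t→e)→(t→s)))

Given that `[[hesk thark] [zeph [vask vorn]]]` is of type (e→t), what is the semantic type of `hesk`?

((e→e)→(s→(e→t)))

At [[hesk thark] [zeph [vask vorn]]] (required: (e→t)): [zeph [vask vorn]] is s, which is not a function with range (e→t); hence [hesk thark] is the functor — type (s→(e→t)).
At [hesk thark] (required: (s→(e→t))): thark is (e→e), which is not a function with range (s→(e→t)); hence hesk is the functor — type ((e→e)→(s→(e→t))).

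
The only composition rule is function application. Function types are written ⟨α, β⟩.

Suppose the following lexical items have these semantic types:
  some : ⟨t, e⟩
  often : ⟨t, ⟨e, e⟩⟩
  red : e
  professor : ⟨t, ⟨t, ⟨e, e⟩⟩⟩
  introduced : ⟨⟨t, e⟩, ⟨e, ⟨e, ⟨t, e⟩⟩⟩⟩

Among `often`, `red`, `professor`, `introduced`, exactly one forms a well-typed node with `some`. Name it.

introduced

often : ⟨t, ⟨e, e⟩⟩ — some needs t; often needs t; neither fits.
red : e — some needs t; red needs nothing (atomic); neither fits.
professor : ⟨t, ⟨t, ⟨e, e⟩⟩⟩ — some needs t; professor needs t; neither fits.
introduced — combines: introduced : ⟨⟨t, e⟩, ⟨e, ⟨e, ⟨t, e⟩⟩⟩⟩ takes some : ⟨t, e⟩ as argument, giving ⟨e, ⟨e, ⟨t, e⟩⟩⟩.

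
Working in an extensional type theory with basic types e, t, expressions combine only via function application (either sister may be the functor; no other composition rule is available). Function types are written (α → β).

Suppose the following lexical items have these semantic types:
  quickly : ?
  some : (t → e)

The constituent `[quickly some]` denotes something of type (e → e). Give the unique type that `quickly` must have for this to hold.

At [quickly some] (required: (e → e)): some is (t → e), which is not a function with range (e → e); hence quickly is the functor — type ((t → e) → (e → e)).

((t → e) → (e → e))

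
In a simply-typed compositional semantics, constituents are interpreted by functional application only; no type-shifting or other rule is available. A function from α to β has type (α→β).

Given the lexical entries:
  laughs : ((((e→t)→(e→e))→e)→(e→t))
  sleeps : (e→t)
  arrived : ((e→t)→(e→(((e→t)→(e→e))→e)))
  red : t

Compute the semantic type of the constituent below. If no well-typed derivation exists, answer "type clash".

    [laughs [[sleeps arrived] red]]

[sleeps arrived]: arrived is ((e→t)→(e→(((e→t)→(e→e))→e))), sleeps is (e→t); result (e→(((e→t)→(e→e))→e)).
[[sleeps arrived] red]: (e→(((e→t)→(e→e))→e)) with t — neither is a function whose domain matches the other; composition fails here.

type clash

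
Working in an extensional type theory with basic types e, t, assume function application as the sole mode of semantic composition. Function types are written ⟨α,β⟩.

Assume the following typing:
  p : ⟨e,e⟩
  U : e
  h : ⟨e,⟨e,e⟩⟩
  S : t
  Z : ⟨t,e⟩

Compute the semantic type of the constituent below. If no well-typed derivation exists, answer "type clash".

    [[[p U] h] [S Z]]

[p U]: p is ⟨e,e⟩, U is e; result e.
[[p U] h]: h is ⟨e,⟨e,e⟩⟩, [p U] is e; result ⟨e,e⟩.
[S Z]: Z is ⟨t,e⟩, S is t; result e.
[[[p U] h] [S Z]]: [[p U] h] is ⟨e,e⟩, [S Z] is e; result e.

e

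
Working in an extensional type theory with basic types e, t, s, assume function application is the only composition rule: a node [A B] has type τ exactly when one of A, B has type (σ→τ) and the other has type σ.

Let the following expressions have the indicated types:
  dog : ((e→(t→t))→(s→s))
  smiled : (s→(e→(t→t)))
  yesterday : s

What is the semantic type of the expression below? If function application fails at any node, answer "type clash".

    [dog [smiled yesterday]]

(s→s)

At [smiled yesterday], smiled : (s→(e→(t→t))) takes yesterday : s, giving (e→(t→t)).
At [dog [smiled yesterday]], dog : ((e→(t→t))→(s→s)) takes [smiled yesterday] : (e→(t→t)), giving (s→s).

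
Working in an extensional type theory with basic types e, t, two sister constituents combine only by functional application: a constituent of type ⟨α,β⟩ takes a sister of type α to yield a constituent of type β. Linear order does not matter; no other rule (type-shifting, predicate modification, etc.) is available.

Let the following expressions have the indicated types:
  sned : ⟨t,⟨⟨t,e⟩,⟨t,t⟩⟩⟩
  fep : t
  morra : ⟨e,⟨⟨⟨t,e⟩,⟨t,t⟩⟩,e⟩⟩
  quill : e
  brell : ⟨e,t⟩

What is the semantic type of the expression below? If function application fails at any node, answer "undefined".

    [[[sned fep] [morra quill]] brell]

t

[sned fep]: functor sned : ⟨t,⟨⟨t,e⟩,⟨t,t⟩⟩⟩, argument fep : t; result ⟨⟨t,e⟩,⟨t,t⟩⟩.
[morra quill]: functor morra : ⟨e,⟨⟨⟨t,e⟩,⟨t,t⟩⟩,e⟩⟩, argument quill : e; result ⟨⟨⟨t,e⟩,⟨t,t⟩⟩,e⟩.
[[sned fep] [morra quill]]: functor [morra quill] : ⟨⟨⟨t,e⟩,⟨t,t⟩⟩,e⟩, argument [sned fep] : ⟨⟨t,e⟩,⟨t,t⟩⟩; result e.
[[[sned fep] [morra quill]] brell]: functor brell : ⟨e,t⟩, argument [[sned fep] [morra quill]] : e; result t.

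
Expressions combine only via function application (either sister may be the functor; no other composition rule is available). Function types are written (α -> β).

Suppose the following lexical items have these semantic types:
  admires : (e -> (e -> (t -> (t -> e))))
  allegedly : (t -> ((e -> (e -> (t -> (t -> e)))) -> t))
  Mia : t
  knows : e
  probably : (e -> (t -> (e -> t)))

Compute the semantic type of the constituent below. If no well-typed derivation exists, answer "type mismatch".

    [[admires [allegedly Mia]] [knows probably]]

At [allegedly Mia], allegedly : (t -> ((e -> (e -> (t -> (t -> e)))) -> t)) takes Mia : t, giving ((e -> (e -> (t -> (t -> e)))) -> t).
At [admires [allegedly Mia]], [allegedly Mia] : ((e -> (e -> (t -> (t -> e)))) -> t) takes admires : (e -> (e -> (t -> (t -> e)))), giving t.
At [knows probably], probably : (e -> (t -> (e -> t))) takes knows : e, giving (t -> (e -> t)).
At [[admires [allegedly Mia]] [knows probably]], [knows probably] : (t -> (e -> t)) takes [admires [allegedly Mia]] : t, giving (e -> t).

(e -> t)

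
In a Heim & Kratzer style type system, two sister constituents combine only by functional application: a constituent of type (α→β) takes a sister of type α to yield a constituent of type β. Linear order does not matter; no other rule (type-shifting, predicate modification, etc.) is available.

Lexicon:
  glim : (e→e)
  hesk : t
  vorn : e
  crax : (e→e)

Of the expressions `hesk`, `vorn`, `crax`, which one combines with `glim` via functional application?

hesk : t — no; glim wants e, and hesk wants nothing (atomic).
vorn — combines: glim : (e→e) takes vorn : e as argument, giving e.
crax : (e→e) — no; glim wants e, and crax wants e.

vorn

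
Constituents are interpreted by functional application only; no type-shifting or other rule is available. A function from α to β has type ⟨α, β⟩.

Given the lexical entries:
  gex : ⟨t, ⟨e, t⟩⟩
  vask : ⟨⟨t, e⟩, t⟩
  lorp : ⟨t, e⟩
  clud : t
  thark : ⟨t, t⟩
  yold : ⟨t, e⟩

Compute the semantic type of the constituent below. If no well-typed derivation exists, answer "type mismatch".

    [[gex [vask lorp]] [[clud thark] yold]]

t

[vask lorp]: ⟨⟨t, e⟩, t⟩ applied to ⟨t, e⟩ yields t.
[gex [vask lorp]]: ⟨t, ⟨e, t⟩⟩ applied to t yields ⟨e, t⟩.
[clud thark]: ⟨t, t⟩ applied to t yields t.
[[clud thark] yold]: ⟨t, e⟩ applied to t yields e.
[[gex [vask lorp]] [[clud thark] yold]]: ⟨e, t⟩ applied to e yields t.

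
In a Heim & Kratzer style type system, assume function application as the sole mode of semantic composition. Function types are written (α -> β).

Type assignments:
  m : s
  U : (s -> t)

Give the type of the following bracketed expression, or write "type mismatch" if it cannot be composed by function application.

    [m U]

t

[m U] — U of type (s -> t) combines with m of type s: type t.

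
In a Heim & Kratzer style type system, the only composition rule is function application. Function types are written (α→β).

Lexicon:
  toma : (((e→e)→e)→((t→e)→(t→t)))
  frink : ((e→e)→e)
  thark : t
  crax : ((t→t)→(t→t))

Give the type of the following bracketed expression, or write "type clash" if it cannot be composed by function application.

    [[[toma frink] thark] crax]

[toma frink]: functor toma : (((e→e)→e)→((t→e)→(t→t))), argument frink : ((e→e)→e); result ((t→e)→(t→t)).
[[toma frink] thark]: ((t→e)→(t→t)) with t — neither is a function whose domain matches the other; composition fails here.

type clash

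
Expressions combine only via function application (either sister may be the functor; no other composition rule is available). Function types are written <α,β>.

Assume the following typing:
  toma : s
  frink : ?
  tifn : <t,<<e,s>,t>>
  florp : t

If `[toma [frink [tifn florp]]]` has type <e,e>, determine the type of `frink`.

For [toma [frink [tifn florp]]] to have type <e,e> with toma of type s, [frink [tifn florp]] must be the function: [frink [tifn florp]] : <s,<e,e>>.
For [frink [tifn florp]] to have type <s,<e,e>> with [tifn florp] of type <<e,s>,t>, frink must be the function: frink : <<<e,s>,t>,<s,<e,e>>>.

<<<e,s>,t>,<s,<e,e>>>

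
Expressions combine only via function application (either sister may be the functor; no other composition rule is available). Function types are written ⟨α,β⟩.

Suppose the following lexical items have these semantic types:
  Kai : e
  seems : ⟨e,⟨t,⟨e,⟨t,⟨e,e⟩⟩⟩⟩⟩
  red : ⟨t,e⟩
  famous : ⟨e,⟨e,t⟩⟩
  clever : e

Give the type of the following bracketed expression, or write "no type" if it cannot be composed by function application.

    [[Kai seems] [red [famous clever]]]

no type

[Kai seems]: seems is ⟨e,⟨t,⟨e,⟨t,⟨e,e⟩⟩⟩⟩⟩, Kai is e; result ⟨t,⟨e,⟨t,⟨e,e⟩⟩⟩⟩.
[famous clever]: famous is ⟨e,⟨e,t⟩⟩, clever is e; result ⟨e,t⟩.
[red [famous clever]]: ⟨t,e⟩ and ⟨e,t⟩ cannot combine by function application — type clash.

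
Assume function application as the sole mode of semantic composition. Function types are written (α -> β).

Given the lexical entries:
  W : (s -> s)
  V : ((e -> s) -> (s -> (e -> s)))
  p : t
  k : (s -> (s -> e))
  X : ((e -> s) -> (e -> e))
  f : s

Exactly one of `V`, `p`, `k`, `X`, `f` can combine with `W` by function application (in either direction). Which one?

V : ((e -> s) -> (s -> (e -> s))) — does not combine with W.
p : t — does not combine with W.
k : (s -> (s -> e)) — does not combine with W.
X : ((e -> s) -> (e -> e)) — does not combine with W.
f — combines: W : (s -> s) takes f : s as argument, giving s.

f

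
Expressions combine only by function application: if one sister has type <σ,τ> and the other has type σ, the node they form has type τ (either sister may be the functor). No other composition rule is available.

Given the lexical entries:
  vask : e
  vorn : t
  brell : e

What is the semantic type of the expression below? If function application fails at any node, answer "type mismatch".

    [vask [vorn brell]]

[vorn brell]: t and e cannot combine by function application — type clash.

type mismatch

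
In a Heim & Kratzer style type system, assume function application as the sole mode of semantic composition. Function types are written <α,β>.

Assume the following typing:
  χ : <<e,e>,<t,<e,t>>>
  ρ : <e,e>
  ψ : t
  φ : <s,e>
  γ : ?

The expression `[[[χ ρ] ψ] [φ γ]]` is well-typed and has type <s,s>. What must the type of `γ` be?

[[[χ ρ] ψ] [φ γ]] is required to be <s,s>. [[χ ρ] ψ] : <e,t> cannot yield <s,s> as functor, so [φ γ] : <<e,t>,<s,s>>.
[φ γ] is required to be <<e,t>,<s,s>>. φ : <s,e> cannot yield <<e,t>,<s,s>> as functor, so γ : <<s,e>,<<e,t>,<s,s>>>.

<<s,e>,<<e,t>,<s,s>>>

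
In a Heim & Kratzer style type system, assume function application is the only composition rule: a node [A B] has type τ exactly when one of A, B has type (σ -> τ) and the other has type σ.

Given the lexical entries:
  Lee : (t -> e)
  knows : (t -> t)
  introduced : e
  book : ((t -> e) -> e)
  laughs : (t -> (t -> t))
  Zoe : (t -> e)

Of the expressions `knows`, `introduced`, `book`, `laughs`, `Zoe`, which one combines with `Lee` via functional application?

knows : (t -> t) — does not combine with Lee.
introduced : e — does not combine with Lee.
book — combines: book : ((t -> e) -> e) takes Lee : (t -> e) as argument, giving e.
laughs : (t -> (t -> t)) — does not combine with Lee.
Zoe : (t -> e) — does not combine with Lee.

book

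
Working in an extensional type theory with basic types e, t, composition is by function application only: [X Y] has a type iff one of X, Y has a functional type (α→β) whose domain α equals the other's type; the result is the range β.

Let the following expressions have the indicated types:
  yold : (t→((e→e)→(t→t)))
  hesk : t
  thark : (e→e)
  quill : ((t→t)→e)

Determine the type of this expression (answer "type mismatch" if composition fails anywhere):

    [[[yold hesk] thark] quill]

e

[yold hesk]: functor yold : (t→((e→e)→(t→t))), argument hesk : t; result ((e→e)→(t→t)).
[[yold hesk] thark]: functor [yold hesk] : ((e→e)→(t→t)), argument thark : (e→e); result (t→t).
[[[yold hesk] thark] quill]: functor quill : ((t→t)→e), argument [[yold hesk] thark] : (t→t); result e.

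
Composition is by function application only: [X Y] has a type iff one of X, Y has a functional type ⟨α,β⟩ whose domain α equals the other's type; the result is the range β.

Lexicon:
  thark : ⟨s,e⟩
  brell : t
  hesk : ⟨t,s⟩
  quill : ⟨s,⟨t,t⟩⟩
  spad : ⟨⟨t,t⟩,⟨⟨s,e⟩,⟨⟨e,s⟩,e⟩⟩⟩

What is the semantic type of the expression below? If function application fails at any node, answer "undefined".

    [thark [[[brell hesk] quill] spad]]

⟨⟨e,s⟩,e⟩

[brell hesk]: hesk is ⟨t,s⟩, brell is t; result s.
[[brell hesk] quill]: quill is ⟨s,⟨t,t⟩⟩, [brell hesk] is s; result ⟨t,t⟩.
[[[brell hesk] quill] spad]: spad is ⟨⟨t,t⟩,⟨⟨s,e⟩,⟨⟨e,s⟩,e⟩⟩⟩, [[brell hesk] quill] is ⟨t,t⟩; result ⟨⟨s,e⟩,⟨⟨e,s⟩,e⟩⟩.
[thark [[[brell hesk] quill] spad]]: [[[brell hesk] quill] spad] is ⟨⟨s,e⟩,⟨⟨e,s⟩,e⟩⟩, thark is ⟨s,e⟩; result ⟨⟨e,s⟩,e⟩.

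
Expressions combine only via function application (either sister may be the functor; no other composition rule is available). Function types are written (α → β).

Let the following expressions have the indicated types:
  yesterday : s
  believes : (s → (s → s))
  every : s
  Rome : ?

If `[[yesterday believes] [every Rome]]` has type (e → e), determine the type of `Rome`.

[[yesterday believes] [every Rome]] is required to be (e → e). [yesterday believes] : (s → s) cannot yield (e → e) as functor, so [every Rome] : ((s → s) → (e → e)).
[every Rome] is required to be ((s → s) → (e → e)). every : s cannot yield ((s → s) → (e → e)) as functor, so Rome : (s → ((s → s) → (e → e))).

(s → ((s → s) → (e → e)))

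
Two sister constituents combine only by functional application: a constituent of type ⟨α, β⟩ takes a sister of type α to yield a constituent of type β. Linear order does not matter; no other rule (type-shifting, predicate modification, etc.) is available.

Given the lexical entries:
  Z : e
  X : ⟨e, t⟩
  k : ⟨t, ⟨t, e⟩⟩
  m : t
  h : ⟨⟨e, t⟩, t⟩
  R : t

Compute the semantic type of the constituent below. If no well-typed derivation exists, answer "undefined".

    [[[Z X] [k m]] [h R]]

[Z X]: functor X : ⟨e, t⟩, argument Z : e; result t.
[k m]: functor k : ⟨t, ⟨t, e⟩⟩, argument m : t; result ⟨t, e⟩.
[[Z X] [k m]]: functor [k m] : ⟨t, e⟩, argument [Z X] : t; result e.
[h R]: ⟨⟨e, t⟩, t⟩ and t cannot combine by function application — type clash.

undefined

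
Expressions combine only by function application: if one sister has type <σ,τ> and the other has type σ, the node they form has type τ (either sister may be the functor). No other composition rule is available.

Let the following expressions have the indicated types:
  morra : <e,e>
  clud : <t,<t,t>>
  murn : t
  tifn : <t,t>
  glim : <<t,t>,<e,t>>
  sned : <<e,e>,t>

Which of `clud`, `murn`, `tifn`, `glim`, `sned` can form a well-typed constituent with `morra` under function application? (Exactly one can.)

clud : <t,<t,t>> — neither side's domain matches the other.
murn : t — neither side's domain matches the other.
tifn : <t,t> — neither side's domain matches the other.
glim : <<t,t>,<e,t>> — neither side's domain matches the other.
sned — combines: sned : <<e,e>,t> takes morra : <e,e> as argument, giving t.

sned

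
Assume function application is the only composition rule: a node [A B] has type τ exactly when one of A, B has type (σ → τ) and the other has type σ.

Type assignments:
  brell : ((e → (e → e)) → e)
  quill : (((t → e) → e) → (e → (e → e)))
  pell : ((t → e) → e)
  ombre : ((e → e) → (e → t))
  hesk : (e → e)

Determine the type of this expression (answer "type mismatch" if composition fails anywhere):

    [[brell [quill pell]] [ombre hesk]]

t

[quill pell]: functor quill : (((t → e) → e) → (e → (e → e))), argument pell : ((t → e) → e); result (e → (e → e)).
[brell [quill pell]]: functor brell : ((e → (e → e)) → e), argument [quill pell] : (e → (e → e)); result e.
[ombre hesk]: functor ombre : ((e → e) → (e → t)), argument hesk : (e → e); result (e → t).
[[brell [quill pell]] [ombre hesk]]: functor [ombre hesk] : (e → t), argument [brell [quill pell]] : e; result t.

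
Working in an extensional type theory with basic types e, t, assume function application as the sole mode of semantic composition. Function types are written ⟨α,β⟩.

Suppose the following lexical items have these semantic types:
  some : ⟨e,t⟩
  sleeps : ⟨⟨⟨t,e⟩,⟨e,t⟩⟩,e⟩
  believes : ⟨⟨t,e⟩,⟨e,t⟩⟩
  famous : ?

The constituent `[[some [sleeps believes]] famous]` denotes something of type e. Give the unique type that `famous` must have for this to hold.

For [[some [sleeps believes]] famous] to have type e with [some [sleeps believes]] of type t, famous must be the function: famous : ⟨t,e⟩.

⟨t,e⟩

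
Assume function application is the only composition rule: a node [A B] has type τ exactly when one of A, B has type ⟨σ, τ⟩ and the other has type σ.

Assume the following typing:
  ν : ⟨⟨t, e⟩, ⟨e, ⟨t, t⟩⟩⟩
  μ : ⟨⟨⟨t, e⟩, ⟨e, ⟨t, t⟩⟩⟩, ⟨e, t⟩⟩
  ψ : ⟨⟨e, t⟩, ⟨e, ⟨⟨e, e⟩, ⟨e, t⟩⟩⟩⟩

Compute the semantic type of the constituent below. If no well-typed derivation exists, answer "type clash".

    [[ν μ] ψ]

⟨e, ⟨⟨e, e⟩, ⟨e, t⟩⟩⟩

At [ν μ], μ : ⟨⟨⟨t, e⟩, ⟨e, ⟨t, t⟩⟩⟩, ⟨e, t⟩⟩ takes ν : ⟨⟨t, e⟩, ⟨e, ⟨t, t⟩⟩⟩, giving ⟨e, t⟩.
At [[ν μ] ψ], ψ : ⟨⟨e, t⟩, ⟨e, ⟨⟨e, e⟩, ⟨e, t⟩⟩⟩⟩ takes [ν μ] : ⟨e, t⟩, giving ⟨e, ⟨⟨e, e⟩, ⟨e, t⟩⟩⟩.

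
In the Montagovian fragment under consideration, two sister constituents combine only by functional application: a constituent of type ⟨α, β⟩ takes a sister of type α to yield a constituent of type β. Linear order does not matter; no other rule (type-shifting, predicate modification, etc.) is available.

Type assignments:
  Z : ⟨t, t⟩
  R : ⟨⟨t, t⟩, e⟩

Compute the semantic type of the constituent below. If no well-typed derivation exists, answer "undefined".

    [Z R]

[Z R]: R is ⟨⟨t, t⟩, e⟩, Z is ⟨t, t⟩; result e.

e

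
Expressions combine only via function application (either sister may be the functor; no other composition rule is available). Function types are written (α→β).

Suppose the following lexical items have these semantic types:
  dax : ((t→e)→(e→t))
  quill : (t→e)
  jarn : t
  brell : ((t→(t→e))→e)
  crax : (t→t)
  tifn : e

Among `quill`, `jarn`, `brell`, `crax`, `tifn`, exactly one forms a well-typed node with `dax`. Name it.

quill — combines: dax : ((t→e)→(e→t)) takes quill : (t→e) as argument, giving (e→t).
jarn : t — no; dax wants (t→e), and jarn wants nothing (atomic).
brell : ((t→(t→e))→e) — no; dax wants (t→e), and brell wants (t→(t→e)).
crax : (t→t) — no; dax wants (t→e), and crax wants t.
tifn : e — no; dax wants (t→e), and tifn wants nothing (atomic).

quill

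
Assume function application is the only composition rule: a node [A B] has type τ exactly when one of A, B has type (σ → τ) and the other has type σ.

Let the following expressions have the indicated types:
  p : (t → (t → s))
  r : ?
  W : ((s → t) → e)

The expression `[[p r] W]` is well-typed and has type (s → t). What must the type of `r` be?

((t → (t → s)) → (((s → t) → e) → (s → t)))

For [[p r] W] to have type (s → t) with W of type ((s → t) → e), [p r] must be the function: [p r] : (((s → t) → e) → (s → t)).
For [p r] to have type (((s → t) → e) → (s → t)) with p of type (t → (t → s)), r must be the function: r : ((t → (t → s)) → (((s → t) → e) → (s → t))).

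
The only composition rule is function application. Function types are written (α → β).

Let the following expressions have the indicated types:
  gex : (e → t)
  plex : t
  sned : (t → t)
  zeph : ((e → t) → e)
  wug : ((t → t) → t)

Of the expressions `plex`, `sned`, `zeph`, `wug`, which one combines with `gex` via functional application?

zeph

plex : t — no; gex wants e, and plex wants nothing (atomic).
sned : (t → t) — no; gex wants e, and sned wants t.
zeph — combines: zeph : ((e → t) → e) takes gex : (e → t) as argument, giving e.
wug : ((t → t) → t) — no; gex wants e, and wug wants (t → t).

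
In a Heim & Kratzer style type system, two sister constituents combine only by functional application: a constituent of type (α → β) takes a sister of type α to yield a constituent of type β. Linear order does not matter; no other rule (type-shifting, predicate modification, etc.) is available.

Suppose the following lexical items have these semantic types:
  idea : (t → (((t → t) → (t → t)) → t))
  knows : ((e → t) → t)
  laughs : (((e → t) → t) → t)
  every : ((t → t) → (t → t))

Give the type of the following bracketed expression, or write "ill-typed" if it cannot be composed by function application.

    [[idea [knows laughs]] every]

[knows laughs]: (((e → t) → t) → t) applied to ((e → t) → t) yields t.
[idea [knows laughs]]: (t → (((t → t) → (t → t)) → t)) applied to t yields (((t → t) → (t → t)) → t).
[[idea [knows laughs]] every]: (((t → t) → (t → t)) → t) applied to ((t → t) → (t → t)) yields t.

t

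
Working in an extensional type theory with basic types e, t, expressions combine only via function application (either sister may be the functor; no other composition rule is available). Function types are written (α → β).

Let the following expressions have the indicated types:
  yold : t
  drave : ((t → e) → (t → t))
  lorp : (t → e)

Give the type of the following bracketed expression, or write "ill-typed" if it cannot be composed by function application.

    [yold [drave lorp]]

[drave lorp] — drave of type ((t → e) → (t → t)) combines with lorp of type (t → e): type (t → t).
[yold [drave lorp]] — [drave lorp] of type (t → t) combines with yold of type t: type t.

t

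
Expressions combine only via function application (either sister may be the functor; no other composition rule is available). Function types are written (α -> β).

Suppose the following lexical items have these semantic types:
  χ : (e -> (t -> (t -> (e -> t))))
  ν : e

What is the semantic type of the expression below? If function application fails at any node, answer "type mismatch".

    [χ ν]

At [χ ν], χ : (e -> (t -> (t -> (e -> t)))) takes ν : e, giving (t -> (t -> (e -> t))).

(t -> (t -> (e -> t)))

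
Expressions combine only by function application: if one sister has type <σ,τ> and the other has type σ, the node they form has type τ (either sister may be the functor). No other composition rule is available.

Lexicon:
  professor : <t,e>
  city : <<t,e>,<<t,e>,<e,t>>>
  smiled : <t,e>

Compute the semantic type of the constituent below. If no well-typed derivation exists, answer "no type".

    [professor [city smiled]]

[city smiled]: city is <<t,e>,<<t,e>,<e,t>>>, smiled is <t,e>; result <<t,e>,<e,t>>.
[professor [city smiled]]: [city smiled] is <<t,e>,<e,t>>, professor is <t,e>; result <e,t>.

<e,t>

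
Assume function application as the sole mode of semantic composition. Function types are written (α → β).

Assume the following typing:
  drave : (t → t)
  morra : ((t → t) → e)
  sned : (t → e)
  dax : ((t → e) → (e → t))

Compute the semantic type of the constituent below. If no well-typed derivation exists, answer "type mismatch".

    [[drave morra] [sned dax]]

At [drave morra], morra : ((t → t) → e) takes drave : (t → t), giving e.
At [sned dax], dax : ((t → e) → (e → t)) takes sned : (t → e), giving (e → t).
At [[drave morra] [sned dax]], [sned dax] : (e → t) takes [drave morra] : e, giving t.

t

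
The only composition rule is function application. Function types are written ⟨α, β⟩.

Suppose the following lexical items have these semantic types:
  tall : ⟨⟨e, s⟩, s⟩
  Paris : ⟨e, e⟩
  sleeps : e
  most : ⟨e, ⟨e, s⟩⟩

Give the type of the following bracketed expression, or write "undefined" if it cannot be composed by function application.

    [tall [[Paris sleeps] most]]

s

[Paris sleeps]: Paris is ⟨e, e⟩, sleeps is e; result e.
[[Paris sleeps] most]: most is ⟨e, ⟨e, s⟩⟩, [Paris sleeps] is e; result ⟨e, s⟩.
[tall [[Paris sleeps] most]]: tall is ⟨⟨e, s⟩, s⟩, [[Paris sleeps] most] is ⟨e, s⟩; result s.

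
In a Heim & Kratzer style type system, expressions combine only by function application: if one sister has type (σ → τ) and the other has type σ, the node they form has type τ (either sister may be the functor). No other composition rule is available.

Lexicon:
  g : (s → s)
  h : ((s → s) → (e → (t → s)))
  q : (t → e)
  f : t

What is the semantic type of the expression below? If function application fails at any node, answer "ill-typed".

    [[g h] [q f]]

(t → s)

[g h]: h is ((s → s) → (e → (t → s))), g is (s → s); result (e → (t → s)).
[q f]: q is (t → e), f is t; result e.
[[g h] [q f]]: [g h] is (e → (t → s)), [q f] is e; result (t → s).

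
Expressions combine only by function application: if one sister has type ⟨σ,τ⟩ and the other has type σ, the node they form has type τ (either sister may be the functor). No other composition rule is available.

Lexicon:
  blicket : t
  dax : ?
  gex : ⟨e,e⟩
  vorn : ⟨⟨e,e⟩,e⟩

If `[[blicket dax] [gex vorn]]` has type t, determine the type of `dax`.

⟨t,⟨e,t⟩⟩

[[blicket dax] [gex vorn]] must have type t. The sister [gex vorn] has type e; that is not a function onto t, so [blicket dax] must be the functor, of type ⟨e,t⟩.
[blicket dax] must have type ⟨e,t⟩. The sister blicket has type t; that is not a function onto ⟨e,t⟩, so dax must be the functor, of type ⟨t,⟨e,t⟩⟩.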